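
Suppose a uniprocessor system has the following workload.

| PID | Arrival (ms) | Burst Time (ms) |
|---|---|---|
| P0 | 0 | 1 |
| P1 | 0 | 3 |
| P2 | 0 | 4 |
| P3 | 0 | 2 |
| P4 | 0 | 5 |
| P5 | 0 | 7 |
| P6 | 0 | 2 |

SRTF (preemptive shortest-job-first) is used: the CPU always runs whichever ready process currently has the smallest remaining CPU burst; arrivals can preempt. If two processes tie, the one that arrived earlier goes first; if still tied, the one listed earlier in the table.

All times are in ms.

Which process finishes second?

Gantt: | P0 0-1 | P3 1-3 | P6 3-5 | P1 5-8 | P2 8-12 | P4 12-17 | P5 17-24 |
Completion: P0=1  P1=8  P2=12  P3=3  P4=17  P5=24  P6=5
Turnaround (C−A): P0=1  P1=8  P2=12  P3=3  P4=17  P5=24  P6=5
Finish order: P0 → P3 → P6 → P1 → P2 → P4 → P5

P3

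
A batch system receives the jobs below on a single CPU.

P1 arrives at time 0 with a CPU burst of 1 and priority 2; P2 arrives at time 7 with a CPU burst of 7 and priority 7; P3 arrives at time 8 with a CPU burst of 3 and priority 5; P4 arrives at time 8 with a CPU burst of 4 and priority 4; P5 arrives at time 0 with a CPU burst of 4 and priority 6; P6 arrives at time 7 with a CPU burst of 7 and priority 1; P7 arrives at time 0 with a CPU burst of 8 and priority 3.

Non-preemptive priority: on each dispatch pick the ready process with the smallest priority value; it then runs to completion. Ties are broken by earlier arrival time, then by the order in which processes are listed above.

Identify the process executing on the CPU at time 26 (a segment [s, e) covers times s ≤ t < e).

P5

Timeline: | P1 0-1 | P7 1-9 | P6 9-16 | P4 16-20 | P3 20-23 | P5 23-27 | P2 27-34 |
Completion: P1=1  P2=34  P3=23  P4=20  P5=27  P6=16  P7=9
Turnaround (C−A): P1=1  P2=27  P3=15  P4=12  P5=27  P6=9  P7=9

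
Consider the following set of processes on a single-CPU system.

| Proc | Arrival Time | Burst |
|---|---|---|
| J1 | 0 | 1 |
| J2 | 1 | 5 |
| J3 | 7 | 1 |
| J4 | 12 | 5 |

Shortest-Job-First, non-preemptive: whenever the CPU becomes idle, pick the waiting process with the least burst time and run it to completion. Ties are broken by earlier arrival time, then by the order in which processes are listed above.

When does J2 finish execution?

Gantt: | J1 0-1 | J2 1-6 | idle 6-7 | J3 7-8 | idle 8-12 | J4 12-17 |
Completion: J1=1  J2=6  J3=8  J4=17
Turnaround (C−A): J1=1  J2=5  J3=1  J4=5

6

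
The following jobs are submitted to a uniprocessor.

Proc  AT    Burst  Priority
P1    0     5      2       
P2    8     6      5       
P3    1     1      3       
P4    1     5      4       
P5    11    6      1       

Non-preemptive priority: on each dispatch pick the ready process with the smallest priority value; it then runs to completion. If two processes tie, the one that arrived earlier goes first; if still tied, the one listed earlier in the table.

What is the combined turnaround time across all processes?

41

Schedule: | P1 0-5 | P3 5-6 | P4 6-11 | P5 11-17 | P2 17-23 |
Completion: P1=5  P2=23  P3=6  P4=11  P5=17
Turnaround (C−A): P1=5  P2=15  P3=5  P4=10  P5=6
Turnaround = completion − arrival: P1=5, P2=15, P3=5, P4=10, P5=6
Total turnaround = 5 + 15 + 5 + 10 + 6 = 41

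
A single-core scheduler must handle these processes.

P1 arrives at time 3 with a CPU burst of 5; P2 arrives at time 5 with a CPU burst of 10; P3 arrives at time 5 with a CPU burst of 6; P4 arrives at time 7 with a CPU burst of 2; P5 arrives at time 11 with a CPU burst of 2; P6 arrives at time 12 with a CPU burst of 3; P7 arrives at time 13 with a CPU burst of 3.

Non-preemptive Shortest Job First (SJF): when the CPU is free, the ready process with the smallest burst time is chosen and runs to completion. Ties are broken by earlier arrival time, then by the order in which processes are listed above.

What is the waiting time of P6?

Gantt: | idle 0-3 | P1 3-8 | P4 8-10 | P3 10-16 | P5 16-18 | P6 18-21 | P7 21-24 | P2 24-34 |
Completion: P1=8  P2=34  P3=16  P4=10  P5=18  P6=21  P7=24
Turnaround (C−A): P1=5  P2=29  P3=11  P4=3  P5=7  P6=9  P7=11
Waiting(P6) = turnaround − burst = 9 − 3 = 6

6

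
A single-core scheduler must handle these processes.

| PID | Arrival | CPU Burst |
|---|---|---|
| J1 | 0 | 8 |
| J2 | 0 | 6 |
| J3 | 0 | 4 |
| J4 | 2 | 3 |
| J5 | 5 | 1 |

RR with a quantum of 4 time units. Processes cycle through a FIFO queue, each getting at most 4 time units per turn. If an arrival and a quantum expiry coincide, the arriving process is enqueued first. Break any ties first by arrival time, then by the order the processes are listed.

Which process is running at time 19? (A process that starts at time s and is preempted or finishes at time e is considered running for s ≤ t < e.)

J5

Gantt: | J1 0-4 | J2 4-8 | J3 8-12 | J4 12-15 | J1 15-19 | J5 19-20 | J2 20-22 |
Completion: J1=19  J2=22  J3=12  J4=15  J5=20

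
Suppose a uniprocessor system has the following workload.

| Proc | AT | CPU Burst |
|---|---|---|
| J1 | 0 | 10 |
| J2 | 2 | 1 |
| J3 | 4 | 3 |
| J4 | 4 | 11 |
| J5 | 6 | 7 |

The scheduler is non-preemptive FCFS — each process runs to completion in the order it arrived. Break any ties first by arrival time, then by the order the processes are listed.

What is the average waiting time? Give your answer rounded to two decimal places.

8.80

Schedule: | J1 0-10 | J2 10-11 | J3 11-14 | J4 14-25 | J5 25-32 |
Completion: J1=10  J2=11  J3=14  J4=25  J5=32
Waiting times: J1=0, J2=8, J3=7, J4=10, J5=19
Average waiting = (0+8+7+10+19) / 5 = 44/5 = 8.80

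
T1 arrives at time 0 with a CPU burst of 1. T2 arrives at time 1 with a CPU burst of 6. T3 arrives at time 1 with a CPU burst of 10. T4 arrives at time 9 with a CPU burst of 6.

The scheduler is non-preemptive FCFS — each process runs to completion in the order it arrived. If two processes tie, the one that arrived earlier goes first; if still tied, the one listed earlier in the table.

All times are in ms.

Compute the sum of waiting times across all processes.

14

Schedule: | T1 0-1 | T2 1-7 | T3 7-17 | T4 17-23 |
Completion: T1=1  T2=7  T3=17  T4=23
Turnaround (C−A): T1=1  T2=6  T3=16  T4=14
Waiting = turnaround − burst: T1=0, T2=0, T3=6, T4=8
Total waiting = 0 + 0 + 6 + 8 = 14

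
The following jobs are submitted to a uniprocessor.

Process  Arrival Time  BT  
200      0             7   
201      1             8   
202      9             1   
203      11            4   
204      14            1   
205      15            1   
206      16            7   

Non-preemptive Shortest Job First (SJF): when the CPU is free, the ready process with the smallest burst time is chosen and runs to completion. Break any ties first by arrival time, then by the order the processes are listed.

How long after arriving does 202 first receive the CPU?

6

Schedule: | 200 0-7 | 201 7-15 | 202 15-16 | 204 16-17 | 205 17-18 | 203 18-22 | 206 22-29 |
Completion: 200=7  201=15  202=16  203=22  204=17  205=18  206=29
Response(202) = first start − arrival = 15 − 9 = 6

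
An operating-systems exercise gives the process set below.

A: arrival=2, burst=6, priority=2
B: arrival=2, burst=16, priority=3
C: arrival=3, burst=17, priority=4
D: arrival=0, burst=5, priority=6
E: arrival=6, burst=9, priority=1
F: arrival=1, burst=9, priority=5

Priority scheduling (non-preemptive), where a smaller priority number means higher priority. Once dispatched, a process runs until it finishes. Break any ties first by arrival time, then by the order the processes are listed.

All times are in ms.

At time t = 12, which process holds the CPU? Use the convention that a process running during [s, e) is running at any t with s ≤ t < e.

Gantt: | D 0-5 | A 5-11 | E 11-20 | B 20-36 | C 36-53 | F 53-62 |
Completion: A=11  B=36  C=53  D=5  E=20  F=62
Turnaround (C−A): A=9  B=34  C=50  D=5  E=14  F=61

E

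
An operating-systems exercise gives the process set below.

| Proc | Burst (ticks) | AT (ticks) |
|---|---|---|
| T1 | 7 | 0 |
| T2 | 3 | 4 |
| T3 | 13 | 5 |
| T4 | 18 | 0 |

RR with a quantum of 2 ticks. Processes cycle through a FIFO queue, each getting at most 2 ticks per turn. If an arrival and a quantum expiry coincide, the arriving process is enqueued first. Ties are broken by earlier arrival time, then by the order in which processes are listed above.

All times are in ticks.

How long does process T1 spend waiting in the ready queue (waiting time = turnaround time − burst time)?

13

Schedule: | T1 0-2 | T4 2-4 | T1 4-6 | T2 6-8 | T4 8-10 | T3 10-12 | T1 12-14 | T2 14-15 | T4 15-17 | T3 17-19 | T1 19-20 | T4 20-22 | T3 22-24 | T4 24-26 | T3 26-28 | T4 28-30 | T3 30-32 | T4 32-34 | T3 34-36 | T4 36-38 | T3 38-39 | T4 39-41 |
Completion: T1=20  T2=15  T3=39  T4=41
Turnaround (C−A): T1=20  T2=11  T3=34  T4=41
Waiting(T1) = turnaround − burst = 20 − 7 = 13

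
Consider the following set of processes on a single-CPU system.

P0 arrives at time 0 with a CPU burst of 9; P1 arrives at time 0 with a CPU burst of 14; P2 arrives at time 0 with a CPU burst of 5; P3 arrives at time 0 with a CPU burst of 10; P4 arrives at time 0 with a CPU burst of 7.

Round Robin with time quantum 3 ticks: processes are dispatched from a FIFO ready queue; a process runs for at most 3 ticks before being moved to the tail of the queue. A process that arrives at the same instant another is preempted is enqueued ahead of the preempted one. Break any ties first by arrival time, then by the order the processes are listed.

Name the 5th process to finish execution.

Timeline: | P0 0-3 | P1 3-6 | P2 6-9 | P3 9-12 | P4 12-15 | P0 15-18 | P1 18-21 | P2 21-23 | P3 23-26 | P4 26-29 | P0 29-32 | P1 32-35 | P3 35-38 | P4 38-39 | P1 39-42 | P3 42-43 | P1 43-45 |
Completion: P0=32  P1=45  P2=23  P3=43  P4=39
Turnaround (C−A): P0=32  P1=45  P2=23  P3=43  P4=39
Finish order: P2 → P0 → P4 → P3 → P1

P1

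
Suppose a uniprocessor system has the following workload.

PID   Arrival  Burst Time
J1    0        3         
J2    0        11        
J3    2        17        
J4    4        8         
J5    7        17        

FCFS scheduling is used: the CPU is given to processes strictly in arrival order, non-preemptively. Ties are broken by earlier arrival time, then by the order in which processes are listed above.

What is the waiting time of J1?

Gantt: | J1 0-3 | J2 3-14 | J3 14-31 | J4 31-39 | J5 39-56 |
Completion: J1=3  J2=14  J3=31  J4=39  J5=56
Waiting(J1) = turnaround − burst = 3 − 3 = 0

0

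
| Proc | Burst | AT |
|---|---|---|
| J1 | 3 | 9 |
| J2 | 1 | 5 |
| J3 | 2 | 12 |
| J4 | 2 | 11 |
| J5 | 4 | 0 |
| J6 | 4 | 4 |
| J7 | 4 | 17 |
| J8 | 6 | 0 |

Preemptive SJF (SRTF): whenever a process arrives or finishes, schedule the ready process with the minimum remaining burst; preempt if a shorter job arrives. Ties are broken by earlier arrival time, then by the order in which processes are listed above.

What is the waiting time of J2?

0

Timeline: | J5 0-4 | J6 4-5 | J2 5-6 | J6 6-9 | J1 9-12 | J4 12-14 | J3 14-16 | J8 16-17 | J7 17-21 | J8 21-26 |
Completion: J1=12  J2=6  J3=16  J4=14  J5=4  J6=9  J7=21  J8=26
Waiting(J2) = turnaround − burst = 1 − 1 = 0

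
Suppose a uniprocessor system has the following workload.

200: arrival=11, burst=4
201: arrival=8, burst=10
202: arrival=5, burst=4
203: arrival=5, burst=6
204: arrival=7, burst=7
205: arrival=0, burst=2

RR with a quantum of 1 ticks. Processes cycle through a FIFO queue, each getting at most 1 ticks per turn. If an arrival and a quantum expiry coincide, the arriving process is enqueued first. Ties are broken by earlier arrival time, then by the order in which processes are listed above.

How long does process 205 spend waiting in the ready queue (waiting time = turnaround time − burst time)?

0

Timeline: | 205 0-2 | idle 2-5 | 202 5-6 | 203 6-7 | 202 7-8 | 204 8-9 | 203 9-10 | 201 10-11 | 202 11-12 | 204 12-13 | 203 13-14 | 200 14-15 | 201 15-16 | 202 16-17 | 204 17-18 | 203 18-19 | 200 19-20 | 201 20-21 | 204 21-22 | 203 22-23 | 200 23-24 | 201 24-25 | 204 25-26 | 203 26-27 | 200 27-28 | 201 28-29 | 204 29-30 | 201 30-31 | 204 31-32 | 201 32-36 |
Completion: 200=28  201=36  202=17  203=27  204=32  205=2
Turnaround (C−A): 200=17  201=28  202=12  203=22  204=25  205=2
Waiting(205) = turnaround − burst = 2 − 2 = 0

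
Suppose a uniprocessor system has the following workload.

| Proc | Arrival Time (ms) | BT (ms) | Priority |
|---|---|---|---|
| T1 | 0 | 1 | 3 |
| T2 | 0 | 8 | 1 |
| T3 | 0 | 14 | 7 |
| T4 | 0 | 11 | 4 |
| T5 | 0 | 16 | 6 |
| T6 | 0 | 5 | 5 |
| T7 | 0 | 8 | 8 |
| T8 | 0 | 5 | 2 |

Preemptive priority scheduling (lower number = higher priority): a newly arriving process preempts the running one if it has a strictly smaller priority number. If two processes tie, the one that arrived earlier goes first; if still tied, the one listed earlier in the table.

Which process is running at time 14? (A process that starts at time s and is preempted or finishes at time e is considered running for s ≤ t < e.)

Schedule: | T2 0-8 | T8 8-13 | T1 13-14 | T4 14-25 | T6 25-30 | T5 30-46 | T3 46-60 | T7 60-68 |
Completion: T1=14  T2=8  T3=60  T4=25  T5=46  T6=30  T7=68  T8=13
Turnaround (C−A): T1=14  T2=8  T3=60  T4=25  T5=46  T6=30  T7=68  T8=13

T4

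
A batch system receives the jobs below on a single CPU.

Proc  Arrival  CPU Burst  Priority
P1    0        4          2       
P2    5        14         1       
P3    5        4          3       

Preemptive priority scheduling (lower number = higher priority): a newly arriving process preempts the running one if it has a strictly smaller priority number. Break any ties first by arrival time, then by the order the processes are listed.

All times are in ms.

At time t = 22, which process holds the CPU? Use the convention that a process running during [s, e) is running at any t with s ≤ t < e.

P3

Timeline: | P1 0-4 | idle 4-5 | P2 5-19 | P3 19-23 |
Completion: P1=4  P2=19  P3=23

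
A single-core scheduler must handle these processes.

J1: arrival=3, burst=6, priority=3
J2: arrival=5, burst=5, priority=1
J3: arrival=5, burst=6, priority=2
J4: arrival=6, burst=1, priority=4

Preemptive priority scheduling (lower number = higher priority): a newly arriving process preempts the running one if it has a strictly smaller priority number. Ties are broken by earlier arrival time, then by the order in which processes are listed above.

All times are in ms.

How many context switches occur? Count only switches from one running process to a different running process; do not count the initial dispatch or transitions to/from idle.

4

Gantt: | idle 0-3 | J1 3-5 | J2 5-10 | J3 10-16 | J1 16-20 | J4 20-21 |
Completion: J1=20  J2=10  J3=16  J4=21
Turnaround (C−A): J1=17  J2=5  J3=11  J4=15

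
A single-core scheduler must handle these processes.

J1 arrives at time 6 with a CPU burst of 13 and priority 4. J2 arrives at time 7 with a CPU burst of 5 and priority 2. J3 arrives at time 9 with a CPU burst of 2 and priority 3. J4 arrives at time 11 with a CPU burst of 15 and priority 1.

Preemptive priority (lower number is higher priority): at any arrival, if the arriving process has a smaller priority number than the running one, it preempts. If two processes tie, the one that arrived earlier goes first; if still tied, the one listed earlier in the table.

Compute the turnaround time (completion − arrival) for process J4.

15

Timeline: | idle 0-6 | J1 6-7 | J2 7-11 | J4 11-26 | J2 26-27 | J3 27-29 | J1 29-41 |
Completion: J1=41  J2=27  J3=29  J4=26
Turnaround (C−A): J1=35  J2=20  J3=20  J4=15
Turnaround(J4) = completion − arrival = 26 − 11 = 15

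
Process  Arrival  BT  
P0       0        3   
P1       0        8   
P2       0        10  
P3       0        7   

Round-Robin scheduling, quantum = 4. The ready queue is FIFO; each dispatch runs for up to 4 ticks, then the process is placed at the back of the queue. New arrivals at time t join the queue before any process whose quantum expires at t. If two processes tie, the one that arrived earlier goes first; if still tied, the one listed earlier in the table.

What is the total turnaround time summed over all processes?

Timeline: | P0 0-3 | P1 3-7 | P2 7-11 | P3 11-15 | P1 15-19 | P2 19-23 | P3 23-26 | P2 26-28 |
Completion: P0=3  P1=19  P2=28  P3=26
Turnaround = completion − arrival: P0=3, P1=19, P2=28, P3=26
Total turnaround = 3 + 19 + 28 + 26 = 76

76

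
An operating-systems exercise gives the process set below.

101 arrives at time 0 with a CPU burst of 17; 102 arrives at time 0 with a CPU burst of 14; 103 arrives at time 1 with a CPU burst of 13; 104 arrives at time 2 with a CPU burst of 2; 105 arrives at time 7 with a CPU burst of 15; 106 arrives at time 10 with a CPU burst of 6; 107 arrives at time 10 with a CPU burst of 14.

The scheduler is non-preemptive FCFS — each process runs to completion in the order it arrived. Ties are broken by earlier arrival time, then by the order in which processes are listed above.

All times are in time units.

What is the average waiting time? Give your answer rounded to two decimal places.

33.71

Timeline: | 101 0-17 | 102 17-31 | 103 31-44 | 104 44-46 | 105 46-61 | 106 61-67 | 107 67-81 |
Completion: 101=17  102=31  103=44  104=46  105=61  106=67  107=81
Turnaround (C−A): 101=17  102=31  103=43  104=44  105=54  106=57  107=71
Waiting times: 101=0, 102=17, 103=30, 104=42, 105=39, 106=51, 107=57
Average waiting = (0+17+30+42+39+51+57) / 7 = 236/7 = 33.71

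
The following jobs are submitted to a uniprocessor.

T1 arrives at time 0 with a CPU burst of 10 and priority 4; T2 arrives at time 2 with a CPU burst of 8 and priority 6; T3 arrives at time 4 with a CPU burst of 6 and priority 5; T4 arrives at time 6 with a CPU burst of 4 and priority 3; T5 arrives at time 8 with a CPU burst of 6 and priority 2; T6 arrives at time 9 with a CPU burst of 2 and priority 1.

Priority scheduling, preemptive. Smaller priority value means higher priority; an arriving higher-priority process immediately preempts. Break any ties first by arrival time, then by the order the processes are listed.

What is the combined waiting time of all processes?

66

Gantt: | T1 0-6 | T4 6-8 | T5 8-9 | T6 9-11 | T5 11-16 | T4 16-18 | T1 18-22 | T3 22-28 | T2 28-36 |
Completion: T1=22  T2=36  T3=28  T4=18  T5=16  T6=11
Waiting = turnaround − burst: T1=12, T2=26, T3=18, T4=8, T5=2, T6=0
Total waiting = 12 + 26 + 18 + 8 + 2 + 0 = 66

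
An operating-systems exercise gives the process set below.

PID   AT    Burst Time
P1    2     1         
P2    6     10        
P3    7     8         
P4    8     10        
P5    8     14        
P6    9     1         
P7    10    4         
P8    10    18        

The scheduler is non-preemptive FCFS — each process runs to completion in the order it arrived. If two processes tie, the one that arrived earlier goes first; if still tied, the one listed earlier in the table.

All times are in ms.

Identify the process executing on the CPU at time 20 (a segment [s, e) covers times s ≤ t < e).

Timeline: | idle 0-2 | P1 2-3 | idle 3-6 | P2 6-16 | P3 16-24 | P4 24-34 | P5 34-48 | P6 48-49 | P7 49-53 | P8 53-71 |
Completion: P1=3  P2=16  P3=24  P4=34  P5=48  P6=49  P7=53  P8=71

P3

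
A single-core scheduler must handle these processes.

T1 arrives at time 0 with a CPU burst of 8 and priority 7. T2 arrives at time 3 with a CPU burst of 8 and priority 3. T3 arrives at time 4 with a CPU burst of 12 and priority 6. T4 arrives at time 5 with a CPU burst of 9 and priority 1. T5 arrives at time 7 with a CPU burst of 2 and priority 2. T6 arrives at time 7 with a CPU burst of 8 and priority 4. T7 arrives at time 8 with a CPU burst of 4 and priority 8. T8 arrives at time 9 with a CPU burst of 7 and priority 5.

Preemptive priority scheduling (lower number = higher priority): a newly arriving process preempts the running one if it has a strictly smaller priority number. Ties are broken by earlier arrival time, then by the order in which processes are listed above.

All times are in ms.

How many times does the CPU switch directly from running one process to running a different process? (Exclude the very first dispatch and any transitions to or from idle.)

Schedule: | T1 0-3 | T2 3-5 | T4 5-14 | T5 14-16 | T2 16-22 | T6 22-30 | T8 30-37 | T3 37-49 | T1 49-54 | T7 54-58 |
Completion: T1=54  T2=22  T3=49  T4=14  T5=16  T6=30  T7=58  T8=37

9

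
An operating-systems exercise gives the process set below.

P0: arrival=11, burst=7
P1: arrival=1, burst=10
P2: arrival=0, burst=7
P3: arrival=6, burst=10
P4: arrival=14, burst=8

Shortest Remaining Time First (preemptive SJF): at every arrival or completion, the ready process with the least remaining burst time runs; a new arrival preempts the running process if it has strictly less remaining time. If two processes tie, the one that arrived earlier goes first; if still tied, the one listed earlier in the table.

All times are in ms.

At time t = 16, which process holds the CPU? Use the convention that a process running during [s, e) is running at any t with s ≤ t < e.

P1

Schedule: | P2 0-7 | P1 7-17 | P0 17-24 | P4 24-32 | P3 32-42 |
Completion: P0=24  P1=17  P2=7  P3=42  P4=32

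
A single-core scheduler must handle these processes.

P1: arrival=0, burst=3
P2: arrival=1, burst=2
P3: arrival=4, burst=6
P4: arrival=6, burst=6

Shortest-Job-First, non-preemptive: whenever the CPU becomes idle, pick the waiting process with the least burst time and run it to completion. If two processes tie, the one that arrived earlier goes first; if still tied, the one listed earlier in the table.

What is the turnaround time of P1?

3

Timeline: | P1 0-3 | P2 3-5 | P3 5-11 | P4 11-17 |
Completion: P1=3  P2=5  P3=11  P4=17
Turnaround (C−A): P1=3  P2=4  P3=7  P4=11
Turnaround(P1) = completion − arrival = 3 − 0 = 3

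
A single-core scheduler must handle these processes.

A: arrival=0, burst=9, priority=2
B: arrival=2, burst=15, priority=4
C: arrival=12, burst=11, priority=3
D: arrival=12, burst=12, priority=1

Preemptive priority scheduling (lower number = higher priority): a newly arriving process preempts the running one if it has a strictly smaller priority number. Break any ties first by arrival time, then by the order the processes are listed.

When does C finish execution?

35

Gantt: | A 0-9 | B 9-12 | D 12-24 | C 24-35 | B 35-47 |
Completion: A=9  B=47  C=35  D=24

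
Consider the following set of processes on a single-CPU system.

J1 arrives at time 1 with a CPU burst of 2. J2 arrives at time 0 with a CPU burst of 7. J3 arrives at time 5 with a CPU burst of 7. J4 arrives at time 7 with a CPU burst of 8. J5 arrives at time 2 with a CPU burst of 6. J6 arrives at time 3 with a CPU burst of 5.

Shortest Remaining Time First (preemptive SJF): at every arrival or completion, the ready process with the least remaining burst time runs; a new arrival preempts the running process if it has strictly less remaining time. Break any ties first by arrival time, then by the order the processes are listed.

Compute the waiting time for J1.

0

Schedule: | J2 0-1 | J1 1-3 | J6 3-8 | J2 8-14 | J5 14-20 | J3 20-27 | J4 27-35 |
Completion: J1=3  J2=14  J3=27  J4=35  J5=20  J6=8
Waiting(J1) = turnaround − burst = 2 − 2 = 0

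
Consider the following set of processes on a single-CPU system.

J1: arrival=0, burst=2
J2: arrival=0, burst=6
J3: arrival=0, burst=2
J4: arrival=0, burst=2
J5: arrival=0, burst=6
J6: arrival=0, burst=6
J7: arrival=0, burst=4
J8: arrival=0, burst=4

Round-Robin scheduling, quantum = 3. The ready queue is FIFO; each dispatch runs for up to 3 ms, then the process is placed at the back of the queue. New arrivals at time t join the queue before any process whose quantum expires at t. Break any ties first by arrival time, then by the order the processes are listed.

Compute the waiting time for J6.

24

Timeline: | J1 0-2 | J2 2-5 | J3 5-7 | J4 7-9 | J5 9-12 | J6 12-15 | J7 15-18 | J8 18-21 | J2 21-24 | J5 24-27 | J6 27-30 | J7 30-31 | J8 31-32 |
Completion: J1=2  J2=24  J3=7  J4=9  J5=27  J6=30  J7=31  J8=32
Waiting(J6) = turnaround − burst = 30 − 6 = 24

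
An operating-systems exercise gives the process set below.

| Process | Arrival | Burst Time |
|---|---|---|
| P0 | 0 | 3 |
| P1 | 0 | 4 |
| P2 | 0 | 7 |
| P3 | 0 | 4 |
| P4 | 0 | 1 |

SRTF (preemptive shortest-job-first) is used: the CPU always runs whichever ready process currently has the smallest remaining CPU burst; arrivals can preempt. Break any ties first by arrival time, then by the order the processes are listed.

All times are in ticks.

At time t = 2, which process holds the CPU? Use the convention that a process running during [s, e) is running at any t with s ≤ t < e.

P0

Timeline: | P4 0-1 | P0 1-4 | P1 4-8 | P3 8-12 | P2 12-19 |
Completion: P0=4  P1=8  P2=19  P3=12  P4=1
Turnaround (C−A): P0=4  P1=8  P2=19  P3=12  P4=1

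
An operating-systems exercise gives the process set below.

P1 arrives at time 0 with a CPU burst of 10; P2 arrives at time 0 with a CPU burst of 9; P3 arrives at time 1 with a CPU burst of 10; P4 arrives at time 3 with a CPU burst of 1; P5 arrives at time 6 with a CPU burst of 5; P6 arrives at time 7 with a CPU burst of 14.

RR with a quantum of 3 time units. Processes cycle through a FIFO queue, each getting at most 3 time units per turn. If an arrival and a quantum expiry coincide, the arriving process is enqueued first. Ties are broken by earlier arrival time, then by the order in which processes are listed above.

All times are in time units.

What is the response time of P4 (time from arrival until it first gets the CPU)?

Gantt: | P1 0-3 | P2 3-6 | P3 6-9 | P4 9-10 | P1 10-13 | P5 13-16 | P2 16-19 | P6 19-22 | P3 22-25 | P1 25-28 | P5 28-30 | P2 30-33 | P6 33-36 | P3 36-39 | P1 39-40 | P6 40-43 | P3 43-44 | P6 44-49 |
Completion: P1=40  P2=33  P3=44  P4=10  P5=30  P6=49
Response(P4) = first start − arrival = 9 − 3 = 6

6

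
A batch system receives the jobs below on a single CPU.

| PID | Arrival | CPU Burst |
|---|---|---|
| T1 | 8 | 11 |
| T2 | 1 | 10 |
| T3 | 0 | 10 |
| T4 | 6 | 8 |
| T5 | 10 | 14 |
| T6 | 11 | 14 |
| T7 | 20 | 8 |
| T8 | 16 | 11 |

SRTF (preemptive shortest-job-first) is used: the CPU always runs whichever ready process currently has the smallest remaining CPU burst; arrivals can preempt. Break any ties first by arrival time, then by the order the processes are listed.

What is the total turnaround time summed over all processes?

Timeline: | T3 0-10 | T4 10-18 | T2 18-28 | T7 28-36 | T1 36-47 | T8 47-58 | T5 58-72 | T6 72-86 |
Completion: T1=47  T2=28  T3=10  T4=18  T5=72  T6=86  T7=36  T8=58
Turnaround (C−A): T1=39  T2=27  T3=10  T4=12  T5=62  T6=75  T7=16  T8=42
Turnaround = completion − arrival: T1=39, T2=27, T3=10, T4=12, T5=62, T6=75, T7=16, T8=42
Total turnaround = 39 + 27 + 10 + 12 + 62 + 75 + 16 + 42 = 283

283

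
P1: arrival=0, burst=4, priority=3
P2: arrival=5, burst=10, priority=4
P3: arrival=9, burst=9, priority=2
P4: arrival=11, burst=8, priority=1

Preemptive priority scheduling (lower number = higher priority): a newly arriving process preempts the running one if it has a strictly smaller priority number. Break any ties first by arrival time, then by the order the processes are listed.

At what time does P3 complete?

26

Timeline: | P1 0-4 | idle 4-5 | P2 5-9 | P3 9-11 | P4 11-19 | P3 19-26 | P2 26-32 |
Completion: P1=4  P2=32  P3=26  P4=19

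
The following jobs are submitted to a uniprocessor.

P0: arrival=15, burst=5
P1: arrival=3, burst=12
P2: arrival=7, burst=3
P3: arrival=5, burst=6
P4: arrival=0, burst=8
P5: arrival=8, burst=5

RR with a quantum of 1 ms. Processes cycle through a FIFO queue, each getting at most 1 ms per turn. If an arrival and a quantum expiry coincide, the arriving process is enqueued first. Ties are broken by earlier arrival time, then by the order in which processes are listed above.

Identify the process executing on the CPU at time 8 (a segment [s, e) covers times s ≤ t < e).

Timeline: | P4 0-3 | P1 3-4 | P4 4-5 | P1 5-6 | P3 6-7 | P4 7-8 | P1 8-9 | P2 9-10 | P3 10-11 | P5 11-12 | P4 12-13 | P1 13-14 | P2 14-15 | P3 15-16 | P5 16-17 | P4 17-18 | P1 18-19 | P0 19-20 | P2 20-21 | P3 21-22 | P5 22-23 | P4 23-24 | P1 24-25 | P0 25-26 | P3 26-27 | P5 27-28 | P1 28-29 | P0 29-30 | P3 30-31 | P5 31-32 | P1 32-33 | P0 33-34 | P1 34-35 | P0 35-36 | P1 36-39 |
Completion: P0=36  P1=39  P2=21  P3=31  P4=24  P5=32

P1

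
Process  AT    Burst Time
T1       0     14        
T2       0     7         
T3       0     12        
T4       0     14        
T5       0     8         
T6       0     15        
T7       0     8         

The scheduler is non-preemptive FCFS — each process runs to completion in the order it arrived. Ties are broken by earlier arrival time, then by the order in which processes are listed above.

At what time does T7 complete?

78

Gantt: | T1 0-14 | T2 14-21 | T3 21-33 | T4 33-47 | T5 47-55 | T6 55-70 | T7 70-78 |
Completion: T1=14  T2=21  T3=33  T4=47  T5=55  T6=70  T7=78
Turnaround (C−A): T1=14  T2=21  T3=33  T4=47  T5=55  T6=70  T7=78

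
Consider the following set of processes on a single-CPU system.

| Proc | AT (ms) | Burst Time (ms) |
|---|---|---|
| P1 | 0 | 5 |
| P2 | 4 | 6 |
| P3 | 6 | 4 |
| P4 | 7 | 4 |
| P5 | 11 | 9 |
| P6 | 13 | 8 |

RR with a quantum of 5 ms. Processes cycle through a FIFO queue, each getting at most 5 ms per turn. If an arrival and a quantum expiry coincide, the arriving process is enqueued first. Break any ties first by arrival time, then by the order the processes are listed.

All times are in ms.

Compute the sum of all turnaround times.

84

Gantt: | P1 0-5 | P2 5-10 | P3 10-14 | P4 14-18 | P2 18-19 | P5 19-24 | P6 24-29 | P5 29-33 | P6 33-36 |
Completion: P1=5  P2=19  P3=14  P4=18  P5=33  P6=36
Turnaround = completion − arrival: P1=5, P2=15, P3=8, P4=11, P5=22, P6=23
Total turnaround = 5 + 15 + 8 + 11 + 22 + 23 = 84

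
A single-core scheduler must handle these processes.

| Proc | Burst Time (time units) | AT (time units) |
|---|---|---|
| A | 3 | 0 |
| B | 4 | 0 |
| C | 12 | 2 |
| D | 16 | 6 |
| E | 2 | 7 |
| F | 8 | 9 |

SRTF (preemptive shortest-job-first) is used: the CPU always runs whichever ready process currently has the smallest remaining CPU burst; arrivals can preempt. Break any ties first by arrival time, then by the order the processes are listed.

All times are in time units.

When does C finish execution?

Schedule: | A 0-3 | B 3-7 | E 7-9 | F 9-17 | C 17-29 | D 29-45 |
Completion: A=3  B=7  C=29  D=45  E=9  F=17
Turnaround (C−A): A=3  B=7  C=27  D=39  E=2  F=8

29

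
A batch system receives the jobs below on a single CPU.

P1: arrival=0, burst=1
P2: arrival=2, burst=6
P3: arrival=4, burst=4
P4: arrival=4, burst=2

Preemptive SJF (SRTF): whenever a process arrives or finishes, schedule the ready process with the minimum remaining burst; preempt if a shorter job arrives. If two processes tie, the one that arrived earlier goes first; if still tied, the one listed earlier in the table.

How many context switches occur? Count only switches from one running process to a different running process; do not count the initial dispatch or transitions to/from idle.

Gantt: | P1 0-1 | idle 1-2 | P2 2-4 | P4 4-6 | P2 6-10 | P3 10-14 |
Completion: P1=1  P2=10  P3=14  P4=6

3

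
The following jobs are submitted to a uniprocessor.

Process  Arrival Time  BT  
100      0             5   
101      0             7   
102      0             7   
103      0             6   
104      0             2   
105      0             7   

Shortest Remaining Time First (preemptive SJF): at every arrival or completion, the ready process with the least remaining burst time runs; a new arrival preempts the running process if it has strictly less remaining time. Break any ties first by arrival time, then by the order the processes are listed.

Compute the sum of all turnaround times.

Gantt: | 104 0-2 | 100 2-7 | 103 7-13 | 101 13-20 | 102 20-27 | 105 27-34 |
Completion: 100=7  101=20  102=27  103=13  104=2  105=34
Turnaround (C−A): 100=7  101=20  102=27  103=13  104=2  105=34
Turnaround = completion − arrival: 100=7, 101=20, 102=27, 103=13, 104=2, 105=34
Total turnaround = 7 + 20 + 27 + 13 + 2 + 34 = 103

103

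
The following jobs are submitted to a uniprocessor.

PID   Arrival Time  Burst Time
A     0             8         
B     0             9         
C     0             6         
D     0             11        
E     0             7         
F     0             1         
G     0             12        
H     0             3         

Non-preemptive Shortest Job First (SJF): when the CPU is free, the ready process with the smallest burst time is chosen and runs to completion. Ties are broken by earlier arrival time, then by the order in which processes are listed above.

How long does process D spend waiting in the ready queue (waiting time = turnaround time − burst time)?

34

Schedule: | F 0-1 | H 1-4 | C 4-10 | E 10-17 | A 17-25 | B 25-34 | D 34-45 | G 45-57 |
Completion: A=25  B=34  C=10  D=45  E=17  F=1  G=57  H=4
Turnaround (C−A): A=25  B=34  C=10  D=45  E=17  F=1  G=57  H=4
Waiting(D) = turnaround − burst = 45 − 11 = 34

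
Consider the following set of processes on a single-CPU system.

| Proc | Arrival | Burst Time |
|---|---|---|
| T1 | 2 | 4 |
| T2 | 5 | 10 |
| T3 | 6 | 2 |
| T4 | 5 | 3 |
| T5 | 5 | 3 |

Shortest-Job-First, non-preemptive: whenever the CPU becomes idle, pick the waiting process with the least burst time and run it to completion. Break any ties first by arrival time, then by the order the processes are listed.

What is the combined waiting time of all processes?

Schedule: | idle 0-2 | T1 2-6 | T3 6-8 | T4 8-11 | T5 11-14 | T2 14-24 |
Completion: T1=6  T2=24  T3=8  T4=11  T5=14
Turnaround (C−A): T1=4  T2=19  T3=2  T4=6  T5=9
Waiting = turnaround − burst: T1=0, T2=9, T3=0, T4=3, T5=6
Total waiting = 0 + 9 + 0 + 3 + 6 = 18

18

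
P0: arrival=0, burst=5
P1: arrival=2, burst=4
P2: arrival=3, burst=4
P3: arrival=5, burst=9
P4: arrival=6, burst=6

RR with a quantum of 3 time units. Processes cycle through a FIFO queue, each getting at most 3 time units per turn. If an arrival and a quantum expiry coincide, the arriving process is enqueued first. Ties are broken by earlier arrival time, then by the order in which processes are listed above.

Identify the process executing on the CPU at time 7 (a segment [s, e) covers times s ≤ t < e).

Timeline: | P0 0-3 | P1 3-6 | P2 6-9 | P0 9-11 | P3 11-14 | P4 14-17 | P1 17-18 | P2 18-19 | P3 19-22 | P4 22-25 | P3 25-28 |
Completion: P0=11  P1=18  P2=19  P3=28  P4=25
Turnaround (C−A): P0=11  P1=16  P2=16  P3=23  P4=19

P2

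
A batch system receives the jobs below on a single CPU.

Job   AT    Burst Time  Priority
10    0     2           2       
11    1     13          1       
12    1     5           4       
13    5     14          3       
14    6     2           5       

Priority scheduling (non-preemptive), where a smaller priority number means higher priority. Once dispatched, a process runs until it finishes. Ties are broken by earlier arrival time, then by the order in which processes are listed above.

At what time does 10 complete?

2

Timeline: | 10 0-2 | 11 2-15 | 13 15-29 | 12 29-34 | 14 34-36 |
Completion: 10=2  11=15  12=34  13=29  14=36
Turnaround (C−A): 10=2  11=14  12=33  13=24  14=30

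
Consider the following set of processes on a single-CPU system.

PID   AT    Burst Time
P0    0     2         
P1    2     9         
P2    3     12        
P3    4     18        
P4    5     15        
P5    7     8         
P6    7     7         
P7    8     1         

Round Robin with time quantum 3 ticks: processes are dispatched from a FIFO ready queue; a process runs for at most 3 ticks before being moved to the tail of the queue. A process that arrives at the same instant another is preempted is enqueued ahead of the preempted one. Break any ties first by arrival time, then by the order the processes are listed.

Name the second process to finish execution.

P7

Gantt: | P0 0-2 | P1 2-5 | P2 5-8 | P3 8-11 | P4 11-14 | P1 14-17 | P5 17-20 | P6 20-23 | P7 23-24 | P2 24-27 | P3 27-30 | P4 30-33 | P1 33-36 | P5 36-39 | P6 39-42 | P2 42-45 | P3 45-48 | P4 48-51 | P5 51-53 | P6 53-54 | P2 54-57 | P3 57-60 | P4 60-63 | P3 63-66 | P4 66-69 | P3 69-72 |
Completion: P0=2  P1=36  P2=57  P3=72  P4=69  P5=53  P6=54  P7=24
Turnaround (C−A): P0=2  P1=34  P2=54  P3=68  P4=64  P5=46  P6=47  P7=16
Finish order: P0 → P7 → P1 → P5 → P6 → P2 → P4 → P3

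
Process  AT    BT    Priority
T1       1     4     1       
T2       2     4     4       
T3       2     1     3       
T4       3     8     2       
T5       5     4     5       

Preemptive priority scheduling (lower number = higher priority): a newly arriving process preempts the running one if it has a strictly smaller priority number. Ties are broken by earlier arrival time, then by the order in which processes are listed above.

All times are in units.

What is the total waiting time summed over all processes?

38

Schedule: | idle 0-1 | T1 1-5 | T4 5-13 | T3 13-14 | T2 14-18 | T5 18-22 |
Completion: T1=5  T2=18  T3=14  T4=13  T5=22
Turnaround (C−A): T1=4  T2=16  T3=12  T4=10  T5=17
Waiting = turnaround − burst: T1=0, T2=12, T3=11, T4=2, T5=13
Total waiting = 0 + 12 + 11 + 2 + 13 = 38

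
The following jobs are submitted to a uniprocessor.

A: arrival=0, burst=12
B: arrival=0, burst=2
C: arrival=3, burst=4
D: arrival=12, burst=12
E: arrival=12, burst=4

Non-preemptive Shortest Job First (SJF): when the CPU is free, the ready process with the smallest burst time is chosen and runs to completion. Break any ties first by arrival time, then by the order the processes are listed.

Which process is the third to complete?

Schedule: | B 0-2 | A 2-14 | C 14-18 | E 18-22 | D 22-34 |
Completion: A=14  B=2  C=18  D=34  E=22
Finish order: B → A → C → E → D

C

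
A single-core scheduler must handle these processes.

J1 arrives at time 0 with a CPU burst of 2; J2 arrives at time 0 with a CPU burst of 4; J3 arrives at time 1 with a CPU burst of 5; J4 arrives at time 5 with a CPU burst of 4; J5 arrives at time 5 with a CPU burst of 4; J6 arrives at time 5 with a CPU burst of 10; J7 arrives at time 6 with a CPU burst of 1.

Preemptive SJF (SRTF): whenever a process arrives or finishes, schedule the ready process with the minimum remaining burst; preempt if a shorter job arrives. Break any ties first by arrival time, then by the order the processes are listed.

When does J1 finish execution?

2

Schedule: | J1 0-2 | J2 2-6 | J7 6-7 | J4 7-11 | J5 11-15 | J3 15-20 | J6 20-30 |
Completion: J1=2  J2=6  J3=20  J4=11  J5=15  J6=30  J7=7
Turnaround (C−A): J1=2  J2=6  J3=19  J4=6  J5=10  J6=25  J7=1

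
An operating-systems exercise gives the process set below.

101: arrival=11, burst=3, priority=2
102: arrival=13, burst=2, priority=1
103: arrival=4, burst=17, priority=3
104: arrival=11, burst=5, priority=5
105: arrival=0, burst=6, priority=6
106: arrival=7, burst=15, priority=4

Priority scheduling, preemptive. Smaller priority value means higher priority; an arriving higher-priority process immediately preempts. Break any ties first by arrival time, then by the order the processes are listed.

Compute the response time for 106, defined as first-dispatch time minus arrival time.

19

Timeline: | 105 0-4 | 103 4-11 | 101 11-13 | 102 13-15 | 101 15-16 | 103 16-26 | 106 26-41 | 104 41-46 | 105 46-48 |
Completion: 101=16  102=15  103=26  104=46  105=48  106=41
Turnaround (C−A): 101=5  102=2  103=22  104=35  105=48  106=34
Response(106) = first start − arrival = 26 − 7 = 19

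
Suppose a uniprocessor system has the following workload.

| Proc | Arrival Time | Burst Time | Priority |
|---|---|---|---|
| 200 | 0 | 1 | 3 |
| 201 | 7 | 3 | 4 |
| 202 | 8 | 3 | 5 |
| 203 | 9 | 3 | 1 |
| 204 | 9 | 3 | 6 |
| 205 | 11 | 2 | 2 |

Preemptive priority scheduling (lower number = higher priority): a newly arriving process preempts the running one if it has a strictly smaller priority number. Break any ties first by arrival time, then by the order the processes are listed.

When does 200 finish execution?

Gantt: | 200 0-1 | idle 1-7 | 201 7-9 | 203 9-12 | 205 12-14 | 201 14-15 | 202 15-18 | 204 18-21 |
Completion: 200=1  201=15  202=18  203=12  204=21  205=14
Turnaround (C−A): 200=1  201=8  202=10  203=3  204=12  205=3

1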